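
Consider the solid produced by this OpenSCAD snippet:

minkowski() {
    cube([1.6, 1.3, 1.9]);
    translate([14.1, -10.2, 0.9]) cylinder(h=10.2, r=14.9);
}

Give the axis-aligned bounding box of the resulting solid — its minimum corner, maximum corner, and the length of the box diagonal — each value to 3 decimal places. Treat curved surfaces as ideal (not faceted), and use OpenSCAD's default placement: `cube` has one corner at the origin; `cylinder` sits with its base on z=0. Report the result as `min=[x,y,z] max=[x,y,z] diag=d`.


min=[-0.800,-25.100,0.900] max=[30.600,6.000,13.000] diag=45.821

A = translate([14.1, -10.2, 0.9]) cylinder(h=10.2, r=14.9) → bbox [-0.8,-25.1,0.9] .. [29,4.7,11.1]
B = cube([1.6, 1.3, 1.9]) → bbox [0,0,0] .. [1.6,1.3,1.9]
lo = A.lo+B.lo = [-0.8+0, -25.1+0, 0.9+0] = [-0.800,-25.100,0.900]
hi = A.hi+B.hi = [29+1.6, 4.7+1.3, 11.1+1.9] = [30.600,6.000,13.000]
diag = √(31.4²+31.1²+12.1²) = √2099.58 = 45.821


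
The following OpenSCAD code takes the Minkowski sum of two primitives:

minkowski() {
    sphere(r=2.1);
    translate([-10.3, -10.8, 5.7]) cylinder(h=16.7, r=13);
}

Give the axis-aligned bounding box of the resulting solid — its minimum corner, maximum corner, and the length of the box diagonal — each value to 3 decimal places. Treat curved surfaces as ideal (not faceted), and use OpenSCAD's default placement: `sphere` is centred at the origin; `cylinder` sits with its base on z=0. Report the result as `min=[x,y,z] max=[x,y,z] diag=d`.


min=[-25.400,-25.900,3.600] max=[4.800,4.300,24.500] diag=47.549

A = translate([-10.3, -10.8, 5.7]) cylinder(h=16.7, r=13) → bbox [-23.3,-23.8,5.7] .. [2.7,2.2,22.4]
B = sphere(r=2.1) → bbox [-2.1,-2.1,-2.1] .. [2.1,2.1,2.1]
lo = A.lo+B.lo = [-23.3-2.1, -23.8-2.1, 5.7-2.1] = [-25.400,-25.900,3.600]
hi = A.hi+B.hi = [2.7+2.1, 2.2+2.1, 22.4+2.1] = [4.800,4.300,24.500]
diag = √(30.2²+30.2²+20.9²) = √2260.89 = 47.549


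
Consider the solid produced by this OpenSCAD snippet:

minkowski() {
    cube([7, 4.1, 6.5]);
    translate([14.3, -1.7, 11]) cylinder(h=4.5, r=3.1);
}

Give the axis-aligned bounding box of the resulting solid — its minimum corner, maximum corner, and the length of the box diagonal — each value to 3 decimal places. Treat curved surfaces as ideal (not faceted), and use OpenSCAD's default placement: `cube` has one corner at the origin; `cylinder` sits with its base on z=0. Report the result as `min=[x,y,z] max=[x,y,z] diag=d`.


A = translate([14.3, -1.7, 11]) cylinder(h=4.5, r=3.1) → bbox [11.2,-4.8,11] .. [17.4,1.4,15.5]
B = cube([7, 4.1, 6.5]) → bbox [0,0,0] .. [7,4.1,6.5]
lo = A.lo+B.lo = [11.2+0, -4.8+0, 11+0] = [11.200,-4.800,11.000]
hi = A.hi+B.hi = [17.4+7, 1.4+4.1, 15.5+6.5] = [24.400,5.500,22.000]
diag = √(13.2²+10.3²+11²) = √401.33 = 20.033

min=[11.200,-4.800,11.000] max=[24.400,5.500,22.000] diag=20.033


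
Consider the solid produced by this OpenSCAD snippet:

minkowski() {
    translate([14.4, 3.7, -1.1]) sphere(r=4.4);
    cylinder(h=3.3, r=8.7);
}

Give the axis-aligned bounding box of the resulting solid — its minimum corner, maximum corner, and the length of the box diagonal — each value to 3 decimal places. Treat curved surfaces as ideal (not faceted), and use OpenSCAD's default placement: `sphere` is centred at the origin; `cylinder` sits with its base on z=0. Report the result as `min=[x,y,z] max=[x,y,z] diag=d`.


min=[1.300,-9.400,-5.500] max=[27.500,16.800,6.600] diag=38.978

A = translate([14.4, 3.7, -1.1]) sphere(r=4.4) → bbox [10,-0.7,-5.5] .. [18.8,8.1,3.3]
B = cylinder(h=3.3, r=8.7) → bbox [-8.7,-8.7,0] .. [8.7,8.7,3.3]
lo = A.lo+B.lo = [10-8.7, -0.7-8.7, -5.5+0] = [1.300,-9.400,-5.500]
hi = A.hi+B.hi = [18.8+8.7, 8.1+8.7, 3.3+3.3] = [27.500,16.800,6.600]
diag = √(26.2²+26.2²+12.1²) = √1519.29 = 38.978


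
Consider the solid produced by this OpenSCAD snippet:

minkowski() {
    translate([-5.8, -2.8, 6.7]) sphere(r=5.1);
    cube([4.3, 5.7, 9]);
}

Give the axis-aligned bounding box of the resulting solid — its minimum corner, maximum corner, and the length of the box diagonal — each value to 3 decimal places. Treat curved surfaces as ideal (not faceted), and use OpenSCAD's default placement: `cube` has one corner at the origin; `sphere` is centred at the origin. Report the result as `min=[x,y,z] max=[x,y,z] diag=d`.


A = translate([-5.8, -2.8, 6.7]) sphere(r=5.1) → bbox [-10.9,-7.9,1.6] .. [-0.7,2.3,11.8]
B = cube([4.3, 5.7, 9]) → bbox [0,0,0] .. [4.3,5.7,9]
lo = A.lo+B.lo = [-10.9+0, -7.9+0, 1.6+0] = [-10.900,-7.900,1.600]
hi = A.hi+B.hi = [-0.7+4.3, 2.3+5.7, 11.8+9] = [3.600,8.000,20.800]
diag = √(14.5²+15.9²+19.2²) = √831.7 = 28.839

min=[-10.900,-7.900,1.600] max=[3.600,8.000,20.800] diag=28.839


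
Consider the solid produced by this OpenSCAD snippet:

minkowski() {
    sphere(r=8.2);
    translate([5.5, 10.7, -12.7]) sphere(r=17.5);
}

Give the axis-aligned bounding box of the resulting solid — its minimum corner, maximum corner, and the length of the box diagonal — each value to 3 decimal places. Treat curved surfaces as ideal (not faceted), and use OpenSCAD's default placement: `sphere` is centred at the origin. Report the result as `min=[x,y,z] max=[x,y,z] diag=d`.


A = translate([5.5, 10.7, -12.7]) sphere(r=17.5) → bbox [-12,-6.8,-30.2] .. [23,28.2,4.8]
B = sphere(r=8.2) → bbox [-8.2,-8.2,-8.2] .. [8.2,8.2,8.2]
lo = A.lo+B.lo = [-12-8.2, -6.8-8.2, -30.2-8.2] = [-20.200,-15.000,-38.400]
hi = A.hi+B.hi = [23+8.2, 28.2+8.2, 4.8+8.2] = [31.200,36.400,13.000]
diag = √(51.4²+51.4²+51.4²) = √7925.88 = 89.027

min=[-20.200,-15.000,-38.400] max=[31.200,36.400,13.000] diag=89.027


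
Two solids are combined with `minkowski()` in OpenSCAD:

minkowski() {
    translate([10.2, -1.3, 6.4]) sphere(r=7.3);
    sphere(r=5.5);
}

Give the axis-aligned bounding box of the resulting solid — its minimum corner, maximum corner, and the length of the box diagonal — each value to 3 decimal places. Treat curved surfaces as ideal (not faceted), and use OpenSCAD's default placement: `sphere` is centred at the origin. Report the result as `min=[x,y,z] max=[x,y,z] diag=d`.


A = translate([10.2, -1.3, 6.4]) sphere(r=7.3) → bbox [2.9,-8.6,-0.9] .. [17.5,6,13.7]
B = sphere(r=5.5) → bbox [-5.5,-5.5,-5.5] .. [5.5,5.5,5.5]
lo = A.lo+B.lo = [2.9-5.5, -8.6-5.5, -0.9-5.5] = [-2.600,-14.100,-6.400]
hi = A.hi+B.hi = [17.5+5.5, 6+5.5, 13.7+5.5] = [23.000,11.500,19.200]
diag = √(25.6²+25.6²+25.6²) = √1966.08 = 44.341

min=[-2.600,-14.100,-6.400] max=[23.000,11.500,19.200] diag=44.341


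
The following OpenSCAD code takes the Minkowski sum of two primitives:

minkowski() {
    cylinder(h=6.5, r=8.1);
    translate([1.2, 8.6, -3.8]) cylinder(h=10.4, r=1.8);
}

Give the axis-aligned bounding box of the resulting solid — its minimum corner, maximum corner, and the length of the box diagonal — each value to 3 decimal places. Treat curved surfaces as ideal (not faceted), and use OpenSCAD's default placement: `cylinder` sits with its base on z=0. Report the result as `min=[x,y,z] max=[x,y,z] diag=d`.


A = translate([1.2, 8.6, -3.8]) cylinder(h=10.4, r=1.8) → bbox [-0.6,6.8,-3.8] .. [3,10.4,6.6]
B = cylinder(h=6.5, r=8.1) → bbox [-8.1,-8.1,0] .. [8.1,8.1,6.5]
lo = A.lo+B.lo = [-0.6-8.1, 6.8-8.1, -3.8+0] = [-8.700,-1.300,-3.800]
hi = A.hi+B.hi = [3+8.1, 10.4+8.1, 6.6+6.5] = [11.100,18.500,13.100]
diag = √(19.8²+19.8²+16.9²) = √1069.69 = 32.706

min=[-8.700,-1.300,-3.800] max=[11.100,18.500,13.100] diag=32.706


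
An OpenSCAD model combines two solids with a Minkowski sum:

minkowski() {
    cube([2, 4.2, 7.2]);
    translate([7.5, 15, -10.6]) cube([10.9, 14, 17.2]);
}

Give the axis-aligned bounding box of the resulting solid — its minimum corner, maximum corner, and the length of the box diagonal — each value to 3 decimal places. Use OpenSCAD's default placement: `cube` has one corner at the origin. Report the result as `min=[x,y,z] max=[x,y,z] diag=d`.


min=[7.500,15.000,-10.600] max=[20.400,33.200,13.800] diag=33.061

A = translate([7.5, 15, -10.6]) cube([10.9, 14, 17.2]) → bbox [7.5,15,-10.6] .. [18.4,29,6.6]
B = cube([2, 4.2, 7.2]) → bbox [0,0,0] .. [2,4.2,7.2]
lo = A.lo+B.lo = [7.5+0, 15+0, -10.6+0] = [7.500,15.000,-10.600]
hi = A.hi+B.hi = [18.4+2, 29+4.2, 6.6+7.2] = [20.400,33.200,13.800]
diag = √(12.9²+18.2²+24.4²) = √1093.01 = 33.061


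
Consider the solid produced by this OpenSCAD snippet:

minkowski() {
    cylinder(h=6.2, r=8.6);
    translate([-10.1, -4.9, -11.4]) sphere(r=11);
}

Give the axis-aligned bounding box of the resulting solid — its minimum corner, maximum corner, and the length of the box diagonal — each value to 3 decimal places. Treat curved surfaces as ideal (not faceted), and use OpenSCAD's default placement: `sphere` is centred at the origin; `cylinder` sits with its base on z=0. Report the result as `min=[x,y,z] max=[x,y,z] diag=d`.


A = translate([-10.1, -4.9, -11.4]) sphere(r=11) → bbox [-21.1,-15.9,-22.4] .. [0.9,6.1,-0.4]
B = cylinder(h=6.2, r=8.6) → bbox [-8.6,-8.6,0] .. [8.6,8.6,6.2]
lo = A.lo+B.lo = [-21.1-8.6, -15.9-8.6, -22.4+0] = [-29.700,-24.500,-22.400]
hi = A.hi+B.hi = [0.9+8.6, 6.1+8.6, -0.4+6.2] = [9.500,14.700,5.800]
diag = √(39.2²+39.2²+28.2²) = √3868.52 = 62.197

min=[-29.700,-24.500,-22.400] max=[9.500,14.700,5.800] diag=62.197


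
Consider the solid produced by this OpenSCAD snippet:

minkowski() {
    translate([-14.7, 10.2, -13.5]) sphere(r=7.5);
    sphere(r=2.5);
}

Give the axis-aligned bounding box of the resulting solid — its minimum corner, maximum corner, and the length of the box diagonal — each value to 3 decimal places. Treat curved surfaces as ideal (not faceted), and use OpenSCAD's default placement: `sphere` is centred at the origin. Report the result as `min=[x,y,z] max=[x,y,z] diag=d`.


min=[-24.700,0.200,-23.500] max=[-4.700,20.200,-3.500] diag=34.641

A = translate([-14.7, 10.2, -13.5]) sphere(r=7.5) → bbox [-22.2,2.7,-21] .. [-7.2,17.7,-6]
B = sphere(r=2.5) → bbox [-2.5,-2.5,-2.5] .. [2.5,2.5,2.5]
lo = A.lo+B.lo = [-22.2-2.5, 2.7-2.5, -21-2.5] = [-24.700,0.200,-23.500]
hi = A.hi+B.hi = [-7.2+2.5, 17.7+2.5, -6+2.5] = [-4.700,20.200,-3.500]
diag = √(20²+20²+20²) = √1200 = 34.641


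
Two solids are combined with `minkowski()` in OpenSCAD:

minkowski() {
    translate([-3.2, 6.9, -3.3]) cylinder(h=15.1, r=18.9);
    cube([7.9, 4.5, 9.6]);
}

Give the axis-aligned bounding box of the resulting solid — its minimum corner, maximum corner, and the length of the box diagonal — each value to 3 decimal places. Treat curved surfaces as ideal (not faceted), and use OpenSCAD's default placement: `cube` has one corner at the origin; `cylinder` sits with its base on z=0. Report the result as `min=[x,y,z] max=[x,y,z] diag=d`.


A = translate([-3.2, 6.9, -3.3]) cylinder(h=15.1, r=18.9) → bbox [-22.1,-12,-3.3] .. [15.7,25.8,11.8]
B = cube([7.9, 4.5, 9.6]) → bbox [0,0,0] .. [7.9,4.5,9.6]
lo = A.lo+B.lo = [-22.1+0, -12+0, -3.3+0] = [-22.100,-12.000,-3.300]
hi = A.hi+B.hi = [15.7+7.9, 25.8+4.5, 11.8+9.6] = [23.600,30.300,21.400]
diag = √(45.7²+42.3²+24.7²) = √4487.87 = 66.992

min=[-22.100,-12.000,-3.300] max=[23.600,30.300,21.400] diag=66.992


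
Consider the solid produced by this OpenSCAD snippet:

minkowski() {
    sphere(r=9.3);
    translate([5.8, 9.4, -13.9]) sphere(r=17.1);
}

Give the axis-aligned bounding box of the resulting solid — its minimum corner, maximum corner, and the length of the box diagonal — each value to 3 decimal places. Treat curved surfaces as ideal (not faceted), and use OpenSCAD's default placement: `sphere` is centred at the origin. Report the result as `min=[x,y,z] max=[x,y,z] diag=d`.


min=[-20.600,-17.000,-40.300] max=[32.200,35.800,12.500] diag=91.452

A = translate([5.8, 9.4, -13.9]) sphere(r=17.1) → bbox [-11.3,-7.7,-31] .. [22.9,26.5,3.2]
B = sphere(r=9.3) → bbox [-9.3,-9.3,-9.3] .. [9.3,9.3,9.3]
lo = A.lo+B.lo = [-11.3-9.3, -7.7-9.3, -31-9.3] = [-20.600,-17.000,-40.300]
hi = A.hi+B.hi = [22.9+9.3, 26.5+9.3, 3.2+9.3] = [32.200,35.800,12.500]
diag = √(52.8²+52.8²+52.8²) = √8363.52 = 91.452


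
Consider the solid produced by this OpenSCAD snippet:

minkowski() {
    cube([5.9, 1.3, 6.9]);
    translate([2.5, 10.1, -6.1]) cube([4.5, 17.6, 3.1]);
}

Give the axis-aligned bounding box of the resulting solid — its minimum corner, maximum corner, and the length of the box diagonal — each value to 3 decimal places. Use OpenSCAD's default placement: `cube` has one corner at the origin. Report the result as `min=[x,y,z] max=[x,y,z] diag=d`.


min=[2.500,10.100,-6.100] max=[12.900,29.000,3.900] diag=23.778

A = translate([2.5, 10.1, -6.1]) cube([4.5, 17.6, 3.1]) → bbox [2.5,10.1,-6.1] .. [7,27.7,-3]
B = cube([5.9, 1.3, 6.9]) → bbox [0,0,0] .. [5.9,1.3,6.9]
lo = A.lo+B.lo = [2.5+0, 10.1+0, -6.1+0] = [2.500,10.100,-6.100]
hi = A.hi+B.hi = [7+5.9, 27.7+1.3, -3+6.9] = [12.900,29.000,3.900]
diag = √(10.4²+18.9²+10²) = √565.37 = 23.778


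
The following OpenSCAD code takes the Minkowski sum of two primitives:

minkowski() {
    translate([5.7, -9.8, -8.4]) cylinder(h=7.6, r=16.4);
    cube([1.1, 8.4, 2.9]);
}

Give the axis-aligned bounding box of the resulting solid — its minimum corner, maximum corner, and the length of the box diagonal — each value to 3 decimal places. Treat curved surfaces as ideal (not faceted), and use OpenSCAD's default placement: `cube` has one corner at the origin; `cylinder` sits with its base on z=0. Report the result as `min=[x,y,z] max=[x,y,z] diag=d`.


min=[-10.700,-26.200,-8.400] max=[23.200,15.000,2.100] diag=54.377

A = translate([5.7, -9.8, -8.4]) cylinder(h=7.6, r=16.4) → bbox [-10.7,-26.2,-8.4] .. [22.1,6.6,-0.8]
B = cube([1.1, 8.4, 2.9]) → bbox [0,0,0] .. [1.1,8.4,2.9]
lo = A.lo+B.lo = [-10.7+0, -26.2+0, -8.4+0] = [-10.700,-26.200,-8.400]
hi = A.hi+B.hi = [22.1+1.1, 6.6+8.4, -0.8+2.9] = [23.200,15.000,2.100]
diag = √(33.9²+41.2²+10.5²) = √2956.9 = 54.377


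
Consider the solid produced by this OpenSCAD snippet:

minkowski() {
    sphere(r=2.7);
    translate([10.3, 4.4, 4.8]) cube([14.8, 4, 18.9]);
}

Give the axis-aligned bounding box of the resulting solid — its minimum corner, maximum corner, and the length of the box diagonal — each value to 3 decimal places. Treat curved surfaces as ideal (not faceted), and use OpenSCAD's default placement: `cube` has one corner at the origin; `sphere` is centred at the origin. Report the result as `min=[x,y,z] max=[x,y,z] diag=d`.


min=[7.600,1.700,2.100] max=[27.800,11.100,26.400] diag=32.968

A = translate([10.3, 4.4, 4.8]) cube([14.8, 4, 18.9]) → bbox [10.3,4.4,4.8] .. [25.1,8.4,23.7]
B = sphere(r=2.7) → bbox [-2.7,-2.7,-2.7] .. [2.7,2.7,2.7]
lo = A.lo+B.lo = [10.3-2.7, 4.4-2.7, 4.8-2.7] = [7.600,1.700,2.100]
hi = A.hi+B.hi = [25.1+2.7, 8.4+2.7, 23.7+2.7] = [27.800,11.100,26.400]
diag = √(20.2²+9.4²+24.3²) = √1086.89 = 32.968


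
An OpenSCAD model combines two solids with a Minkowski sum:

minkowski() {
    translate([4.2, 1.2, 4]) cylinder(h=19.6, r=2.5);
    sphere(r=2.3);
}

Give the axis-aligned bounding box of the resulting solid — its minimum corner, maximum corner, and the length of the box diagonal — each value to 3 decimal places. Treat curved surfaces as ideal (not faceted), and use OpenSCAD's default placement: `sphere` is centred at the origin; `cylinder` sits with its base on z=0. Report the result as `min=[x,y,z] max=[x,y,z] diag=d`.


A = translate([4.2, 1.2, 4]) cylinder(h=19.6, r=2.5) → bbox [1.7,-1.3,4] .. [6.7,3.7,23.6]
B = sphere(r=2.3) → bbox [-2.3,-2.3,-2.3] .. [2.3,2.3,2.3]
lo = A.lo+B.lo = [1.7-2.3, -1.3-2.3, 4-2.3] = [-0.600,-3.600,1.700]
hi = A.hi+B.hi = [6.7+2.3, 3.7+2.3, 23.6+2.3] = [9.000,6.000,25.900]
diag = √(9.6²+9.6²+24.2²) = √769.96 = 27.748

min=[-0.600,-3.600,1.700] max=[9.000,6.000,25.900] diag=27.748


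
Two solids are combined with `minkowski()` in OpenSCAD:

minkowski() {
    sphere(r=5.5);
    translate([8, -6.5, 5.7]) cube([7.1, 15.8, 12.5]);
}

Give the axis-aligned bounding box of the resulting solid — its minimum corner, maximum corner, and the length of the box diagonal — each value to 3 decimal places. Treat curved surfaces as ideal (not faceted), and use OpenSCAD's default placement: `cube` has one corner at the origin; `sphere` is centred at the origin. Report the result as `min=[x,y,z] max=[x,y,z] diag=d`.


min=[2.500,-12.000,0.200] max=[20.600,14.800,23.700] diag=39.976

A = translate([8, -6.5, 5.7]) cube([7.1, 15.8, 12.5]) → bbox [8,-6.5,5.7] .. [15.1,9.3,18.2]
B = sphere(r=5.5) → bbox [-5.5,-5.5,-5.5] .. [5.5,5.5,5.5]
lo = A.lo+B.lo = [8-5.5, -6.5-5.5, 5.7-5.5] = [2.500,-12.000,0.200]
hi = A.hi+B.hi = [15.1+5.5, 9.3+5.5, 18.2+5.5] = [20.600,14.800,23.700]
diag = √(18.1²+26.8²+23.5²) = √1598.1 = 39.976


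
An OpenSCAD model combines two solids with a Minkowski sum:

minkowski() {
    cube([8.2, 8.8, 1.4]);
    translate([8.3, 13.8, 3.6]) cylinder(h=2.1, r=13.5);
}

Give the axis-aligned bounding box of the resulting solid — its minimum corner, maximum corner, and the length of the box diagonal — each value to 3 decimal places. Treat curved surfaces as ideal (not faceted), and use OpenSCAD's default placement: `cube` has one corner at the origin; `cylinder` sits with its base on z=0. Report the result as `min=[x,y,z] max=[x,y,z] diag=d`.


A = translate([8.3, 13.8, 3.6]) cylinder(h=2.1, r=13.5) → bbox [-5.2,0.3,3.6] .. [21.8,27.3,5.7]
B = cube([8.2, 8.8, 1.4]) → bbox [0,0,0] .. [8.2,8.8,1.4]
lo = A.lo+B.lo = [-5.2+0, 0.3+0, 3.6+0] = [-5.200,0.300,3.600]
hi = A.hi+B.hi = [21.8+8.2, 27.3+8.8, 5.7+1.4] = [30.000,36.100,7.100]
diag = √(35.2²+35.8²+3.5²) = √2532.93 = 50.328

min=[-5.200,0.300,3.600] max=[30.000,36.100,7.100] diag=50.328


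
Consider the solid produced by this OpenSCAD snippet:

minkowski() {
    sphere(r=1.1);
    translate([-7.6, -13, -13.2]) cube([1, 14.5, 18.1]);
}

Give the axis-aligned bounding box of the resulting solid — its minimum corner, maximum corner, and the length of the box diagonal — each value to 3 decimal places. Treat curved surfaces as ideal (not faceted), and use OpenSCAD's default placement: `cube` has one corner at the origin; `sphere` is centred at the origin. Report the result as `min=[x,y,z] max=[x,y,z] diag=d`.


A = translate([-7.6, -13, -13.2]) cube([1, 14.5, 18.1]) → bbox [-7.6,-13,-13.2] .. [-6.6,1.5,4.9]
B = sphere(r=1.1) → bbox [-1.1,-1.1,-1.1] .. [1.1,1.1,1.1]
lo = A.lo+B.lo = [-7.6-1.1, -13-1.1, -13.2-1.1] = [-8.700,-14.100,-14.300]
hi = A.hi+B.hi = [-6.6+1.1, 1.5+1.1, 4.9+1.1] = [-5.500,2.600,6.000]
diag = √(3.2²+16.7²+20.3²) = √701.22 = 26.481

min=[-8.700,-14.100,-14.300] max=[-5.500,2.600,6.000] diag=26.481


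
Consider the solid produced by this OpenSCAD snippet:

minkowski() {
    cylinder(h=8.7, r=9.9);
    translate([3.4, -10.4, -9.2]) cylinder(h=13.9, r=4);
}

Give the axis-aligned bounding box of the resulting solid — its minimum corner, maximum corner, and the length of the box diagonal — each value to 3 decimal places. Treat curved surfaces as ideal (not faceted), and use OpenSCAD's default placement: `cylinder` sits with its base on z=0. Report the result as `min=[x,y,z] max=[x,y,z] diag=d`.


A = translate([3.4, -10.4, -9.2]) cylinder(h=13.9, r=4) → bbox [-0.6,-14.4,-9.2] .. [7.4,-6.4,4.7]
B = cylinder(h=8.7, r=9.9) → bbox [-9.9,-9.9,0] .. [9.9,9.9,8.7]
lo = A.lo+B.lo = [-0.6-9.9, -14.4-9.9, -9.2+0] = [-10.500,-24.300,-9.200]
hi = A.hi+B.hi = [7.4+9.9, -6.4+9.9, 4.7+8.7] = [17.300,3.500,13.400]
diag = √(27.8²+27.8²+22.6²) = √2056.44 = 45.348

min=[-10.500,-24.300,-9.200] max=[17.300,3.500,13.400] diag=45.348


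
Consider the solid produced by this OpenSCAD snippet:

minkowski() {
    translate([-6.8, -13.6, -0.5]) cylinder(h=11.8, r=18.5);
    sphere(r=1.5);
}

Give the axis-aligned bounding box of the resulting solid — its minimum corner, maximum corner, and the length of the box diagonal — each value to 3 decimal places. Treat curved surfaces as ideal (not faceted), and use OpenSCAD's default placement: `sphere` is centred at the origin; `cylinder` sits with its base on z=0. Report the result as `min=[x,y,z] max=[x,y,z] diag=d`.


min=[-26.800,-33.600,-2.000] max=[13.200,6.400,12.800] diag=58.473

A = translate([-6.8, -13.6, -0.5]) cylinder(h=11.8, r=18.5) → bbox [-25.3,-32.1,-0.5] .. [11.7,4.9,11.3]
B = sphere(r=1.5) → bbox [-1.5,-1.5,-1.5] .. [1.5,1.5,1.5]
lo = A.lo+B.lo = [-25.3-1.5, -32.1-1.5, -0.5-1.5] = [-26.800,-33.600,-2.000]
hi = A.hi+B.hi = [11.7+1.5, 4.9+1.5, 11.3+1.5] = [13.200,6.400,12.800]
diag = √(40²+40²+14.8²) = √3419.04 = 58.473


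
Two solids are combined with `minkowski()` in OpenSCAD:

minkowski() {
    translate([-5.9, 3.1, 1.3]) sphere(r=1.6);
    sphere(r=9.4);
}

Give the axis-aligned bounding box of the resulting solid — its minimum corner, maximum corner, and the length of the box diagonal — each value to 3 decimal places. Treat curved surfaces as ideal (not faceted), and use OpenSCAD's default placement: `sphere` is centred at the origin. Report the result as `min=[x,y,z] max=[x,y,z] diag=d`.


A = translate([-5.9, 3.1, 1.3]) sphere(r=1.6) → bbox [-7.5,1.5,-0.3] .. [-4.3,4.7,2.9]
B = sphere(r=9.4) → bbox [-9.4,-9.4,-9.4] .. [9.4,9.4,9.4]
lo = A.lo+B.lo = [-7.5-9.4, 1.5-9.4, -0.3-9.4] = [-16.900,-7.900,-9.700]
hi = A.hi+B.hi = [-4.3+9.4, 4.7+9.4, 2.9+9.4] = [5.100,14.100,12.300]
diag = √(22²+22²+22²) = √1452 = 38.105

min=[-16.900,-7.900,-9.700] max=[5.100,14.100,12.300] diag=38.105


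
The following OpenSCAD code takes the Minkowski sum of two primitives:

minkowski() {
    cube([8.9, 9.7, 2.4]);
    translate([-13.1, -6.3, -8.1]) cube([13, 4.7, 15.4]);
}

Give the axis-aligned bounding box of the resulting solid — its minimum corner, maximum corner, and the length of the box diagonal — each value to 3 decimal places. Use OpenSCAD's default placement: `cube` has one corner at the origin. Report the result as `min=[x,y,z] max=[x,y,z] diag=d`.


min=[-13.100,-6.300,-8.100] max=[8.800,8.100,9.700] diag=31.683

A = translate([-13.1, -6.3, -8.1]) cube([13, 4.7, 15.4]) → bbox [-13.1,-6.3,-8.1] .. [-0.1,-1.6,7.3]
B = cube([8.9, 9.7, 2.4]) → bbox [0,0,0] .. [8.9,9.7,2.4]
lo = A.lo+B.lo = [-13.1+0, -6.3+0, -8.1+0] = [-13.100,-6.300,-8.100]
hi = A.hi+B.hi = [-0.1+8.9, -1.6+9.7, 7.3+2.4] = [8.800,8.100,9.700]
diag = √(21.9²+14.4²+17.8²) = √1003.81 = 31.683


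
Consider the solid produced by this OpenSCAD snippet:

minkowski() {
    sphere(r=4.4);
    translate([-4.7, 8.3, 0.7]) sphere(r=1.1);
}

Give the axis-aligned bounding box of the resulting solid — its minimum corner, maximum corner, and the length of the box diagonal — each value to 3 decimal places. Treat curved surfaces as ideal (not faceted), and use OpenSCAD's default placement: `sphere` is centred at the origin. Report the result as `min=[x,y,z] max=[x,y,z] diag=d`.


A = translate([-4.7, 8.3, 0.7]) sphere(r=1.1) → bbox [-5.8,7.2,-0.4] .. [-3.6,9.4,1.8]
B = sphere(r=4.4) → bbox [-4.4,-4.4,-4.4] .. [4.4,4.4,4.4]
lo = A.lo+B.lo = [-5.8-4.4, 7.2-4.4, -0.4-4.4] = [-10.200,2.800,-4.800]
hi = A.hi+B.hi = [-3.6+4.4, 9.4+4.4, 1.8+4.4] = [0.800,13.800,6.200]
diag = √(11²+11²+11²) = √363 = 19.053

min=[-10.200,2.800,-4.800] max=[0.800,13.800,6.200] diag=19.053


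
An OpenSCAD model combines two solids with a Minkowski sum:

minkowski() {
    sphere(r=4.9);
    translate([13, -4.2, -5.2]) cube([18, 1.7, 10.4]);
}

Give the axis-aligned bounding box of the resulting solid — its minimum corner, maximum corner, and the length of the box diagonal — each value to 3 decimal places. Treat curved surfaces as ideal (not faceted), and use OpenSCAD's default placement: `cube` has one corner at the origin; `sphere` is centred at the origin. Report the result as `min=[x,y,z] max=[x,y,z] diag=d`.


A = translate([13, -4.2, -5.2]) cube([18, 1.7, 10.4]) → bbox [13,-4.2,-5.2] .. [31,-2.5,5.2]
B = sphere(r=4.9) → bbox [-4.9,-4.9,-4.9] .. [4.9,4.9,4.9]
lo = A.lo+B.lo = [13-4.9, -4.2-4.9, -5.2-4.9] = [8.100,-9.100,-10.100]
hi = A.hi+B.hi = [31+4.9, -2.5+4.9, 5.2+4.9] = [35.900,2.400,10.100]
diag = √(27.8²+11.5²+20.2²) = √1313.13 = 36.237

min=[8.100,-9.100,-10.100] max=[35.900,2.400,10.100] diag=36.237


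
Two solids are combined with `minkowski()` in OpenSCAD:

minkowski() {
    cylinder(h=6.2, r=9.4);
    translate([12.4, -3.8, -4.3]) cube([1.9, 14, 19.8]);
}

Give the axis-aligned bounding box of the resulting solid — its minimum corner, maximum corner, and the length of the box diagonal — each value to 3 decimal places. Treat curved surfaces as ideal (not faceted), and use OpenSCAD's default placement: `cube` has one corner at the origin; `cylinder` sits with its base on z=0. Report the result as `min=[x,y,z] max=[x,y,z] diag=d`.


min=[3.000,-13.200,-4.300] max=[23.700,19.600,21.700] diag=46.694

A = translate([12.4, -3.8, -4.3]) cube([1.9, 14, 19.8]) → bbox [12.4,-3.8,-4.3] .. [14.3,10.2,15.5]
B = cylinder(h=6.2, r=9.4) → bbox [-9.4,-9.4,0] .. [9.4,9.4,6.2]
lo = A.lo+B.lo = [12.4-9.4, -3.8-9.4, -4.3+0] = [3.000,-13.200,-4.300]
hi = A.hi+B.hi = [14.3+9.4, 10.2+9.4, 15.5+6.2] = [23.700,19.600,21.700]
diag = √(20.7²+32.8²+26²) = √2180.33 = 46.694


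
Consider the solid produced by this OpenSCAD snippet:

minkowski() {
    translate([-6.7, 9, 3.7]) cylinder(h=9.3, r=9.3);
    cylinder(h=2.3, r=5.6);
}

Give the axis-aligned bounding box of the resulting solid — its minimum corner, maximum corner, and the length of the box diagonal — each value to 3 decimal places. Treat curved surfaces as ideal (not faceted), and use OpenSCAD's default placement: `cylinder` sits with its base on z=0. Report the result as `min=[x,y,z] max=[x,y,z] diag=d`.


min=[-21.600,-5.900,3.700] max=[8.200,23.900,15.300] diag=43.711

A = translate([-6.7, 9, 3.7]) cylinder(h=9.3, r=9.3) → bbox [-16,-0.3,3.7] .. [2.6,18.3,13]
B = cylinder(h=2.3, r=5.6) → bbox [-5.6,-5.6,0] .. [5.6,5.6,2.3]
lo = A.lo+B.lo = [-16-5.6, -0.3-5.6, 3.7+0] = [-21.600,-5.900,3.700]
hi = A.hi+B.hi = [2.6+5.6, 18.3+5.6, 13+2.3] = [8.200,23.900,15.300]
diag = √(29.8²+29.8²+11.6²) = √1910.64 = 43.711


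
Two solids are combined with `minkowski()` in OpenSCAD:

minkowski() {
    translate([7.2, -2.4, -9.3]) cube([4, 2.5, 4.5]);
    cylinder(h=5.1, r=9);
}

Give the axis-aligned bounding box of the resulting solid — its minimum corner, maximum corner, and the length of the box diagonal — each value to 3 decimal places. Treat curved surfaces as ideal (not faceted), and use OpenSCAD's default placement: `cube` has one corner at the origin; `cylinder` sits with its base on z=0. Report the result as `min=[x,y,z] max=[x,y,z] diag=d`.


A = translate([7.2, -2.4, -9.3]) cube([4, 2.5, 4.5]) → bbox [7.2,-2.4,-9.3] .. [11.2,0.1,-4.8]
B = cylinder(h=5.1, r=9) → bbox [-9,-9,0] .. [9,9,5.1]
lo = A.lo+B.lo = [7.2-9, -2.4-9, -9.3+0] = [-1.800,-11.400,-9.300]
hi = A.hi+B.hi = [11.2+9, 0.1+9, -4.8+5.1] = [20.200,9.100,0.300]
diag = √(22²+20.5²+9.6²) = √996.41 = 31.566

min=[-1.800,-11.400,-9.300] max=[20.200,9.100,0.300] diag=31.566


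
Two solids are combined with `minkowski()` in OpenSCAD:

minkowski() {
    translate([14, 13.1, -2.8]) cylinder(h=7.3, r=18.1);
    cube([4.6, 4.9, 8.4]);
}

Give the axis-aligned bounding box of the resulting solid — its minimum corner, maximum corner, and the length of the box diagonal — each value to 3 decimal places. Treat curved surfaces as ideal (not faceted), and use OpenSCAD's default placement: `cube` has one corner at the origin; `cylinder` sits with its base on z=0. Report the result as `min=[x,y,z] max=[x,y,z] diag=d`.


A = translate([14, 13.1, -2.8]) cylinder(h=7.3, r=18.1) → bbox [-4.1,-5,-2.8] .. [32.1,31.2,4.5]
B = cube([4.6, 4.9, 8.4]) → bbox [0,0,0] .. [4.6,4.9,8.4]
lo = A.lo+B.lo = [-4.1+0, -5+0, -2.8+0] = [-4.100,-5.000,-2.800]
hi = A.hi+B.hi = [32.1+4.6, 31.2+4.9, 4.5+8.4] = [36.700,36.100,12.900]
diag = √(40.8²+41.1²+15.7²) = √3600.34 = 60.003

min=[-4.100,-5.000,-2.800] max=[36.700,36.100,12.900] diag=60.003


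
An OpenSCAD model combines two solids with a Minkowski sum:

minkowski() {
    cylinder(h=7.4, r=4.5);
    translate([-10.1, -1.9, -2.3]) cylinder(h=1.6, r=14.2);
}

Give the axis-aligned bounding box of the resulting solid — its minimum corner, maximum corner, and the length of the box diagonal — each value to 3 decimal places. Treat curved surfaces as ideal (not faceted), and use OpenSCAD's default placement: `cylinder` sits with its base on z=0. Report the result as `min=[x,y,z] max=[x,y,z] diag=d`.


min=[-28.800,-20.600,-2.300] max=[8.600,16.800,6.700] diag=53.652

A = translate([-10.1, -1.9, -2.3]) cylinder(h=1.6, r=14.2) → bbox [-24.3,-16.1,-2.3] .. [4.1,12.3,-0.7]
B = cylinder(h=7.4, r=4.5) → bbox [-4.5,-4.5,0] .. [4.5,4.5,7.4]
lo = A.lo+B.lo = [-24.3-4.5, -16.1-4.5, -2.3+0] = [-28.800,-20.600,-2.300]
hi = A.hi+B.hi = [4.1+4.5, 12.3+4.5, -0.7+7.4] = [8.600,16.800,6.700]
diag = √(37.4²+37.4²+9²) = √2878.52 = 53.652


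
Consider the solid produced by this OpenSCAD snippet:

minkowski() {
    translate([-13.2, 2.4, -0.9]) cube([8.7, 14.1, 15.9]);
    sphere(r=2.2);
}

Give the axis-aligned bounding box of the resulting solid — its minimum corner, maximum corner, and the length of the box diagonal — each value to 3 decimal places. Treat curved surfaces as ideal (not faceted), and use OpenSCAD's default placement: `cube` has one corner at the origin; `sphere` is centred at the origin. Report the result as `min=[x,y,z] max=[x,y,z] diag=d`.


A = translate([-13.2, 2.4, -0.9]) cube([8.7, 14.1, 15.9]) → bbox [-13.2,2.4,-0.9] .. [-4.5,16.5,15]
B = sphere(r=2.2) → bbox [-2.2,-2.2,-2.2] .. [2.2,2.2,2.2]
lo = A.lo+B.lo = [-13.2-2.2, 2.4-2.2, -0.9-2.2] = [-15.400,0.200,-3.100]
hi = A.hi+B.hi = [-4.5+2.2, 16.5+2.2, 15+2.2] = [-2.300,18.700,17.200]
diag = √(13.1²+18.5²+20.3²) = √925.95 = 30.429

min=[-15.400,0.200,-3.100] max=[-2.300,18.700,17.200] diag=30.429


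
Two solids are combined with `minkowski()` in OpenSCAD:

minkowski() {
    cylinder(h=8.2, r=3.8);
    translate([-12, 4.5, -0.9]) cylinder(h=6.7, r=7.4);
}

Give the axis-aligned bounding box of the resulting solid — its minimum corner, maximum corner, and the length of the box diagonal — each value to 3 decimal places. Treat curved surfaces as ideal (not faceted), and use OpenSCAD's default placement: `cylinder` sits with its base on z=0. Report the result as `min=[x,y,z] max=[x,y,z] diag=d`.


min=[-23.200,-6.700,-0.900] max=[-0.800,15.700,14.000] diag=35.008

A = translate([-12, 4.5, -0.9]) cylinder(h=6.7, r=7.4) → bbox [-19.4,-2.9,-0.9] .. [-4.6,11.9,5.8]
B = cylinder(h=8.2, r=3.8) → bbox [-3.8,-3.8,0] .. [3.8,3.8,8.2]
lo = A.lo+B.lo = [-19.4-3.8, -2.9-3.8, -0.9+0] = [-23.200,-6.700,-0.900]
hi = A.hi+B.hi = [-4.6+3.8, 11.9+3.8, 5.8+8.2] = [-0.800,15.700,14.000]
diag = √(22.4²+22.4²+14.9²) = √1225.53 = 35.008


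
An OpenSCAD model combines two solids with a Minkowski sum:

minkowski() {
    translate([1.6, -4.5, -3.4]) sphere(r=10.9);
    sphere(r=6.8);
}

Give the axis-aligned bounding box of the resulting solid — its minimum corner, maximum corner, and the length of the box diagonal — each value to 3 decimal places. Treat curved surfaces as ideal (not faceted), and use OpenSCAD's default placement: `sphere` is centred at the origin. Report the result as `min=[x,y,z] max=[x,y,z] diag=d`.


A = translate([1.6, -4.5, -3.4]) sphere(r=10.9) → bbox [-9.3,-15.4,-14.3] .. [12.5,6.4,7.5]
B = sphere(r=6.8) → bbox [-6.8,-6.8,-6.8] .. [6.8,6.8,6.8]
lo = A.lo+B.lo = [-9.3-6.8, -15.4-6.8, -14.3-6.8] = [-16.100,-22.200,-21.100]
hi = A.hi+B.hi = [12.5+6.8, 6.4+6.8, 7.5+6.8] = [19.300,13.200,14.300]
diag = √(35.4²+35.4²+35.4²) = √3759.48 = 61.315

min=[-16.100,-22.200,-21.100] max=[19.300,13.200,14.300] diag=61.315


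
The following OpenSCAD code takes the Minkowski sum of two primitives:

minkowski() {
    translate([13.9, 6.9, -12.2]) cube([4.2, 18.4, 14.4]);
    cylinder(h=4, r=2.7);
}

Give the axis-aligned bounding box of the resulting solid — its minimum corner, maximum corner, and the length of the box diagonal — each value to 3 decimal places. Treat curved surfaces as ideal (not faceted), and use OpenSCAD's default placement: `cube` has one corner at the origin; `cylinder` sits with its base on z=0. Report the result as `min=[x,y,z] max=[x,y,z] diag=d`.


A = translate([13.9, 6.9, -12.2]) cube([4.2, 18.4, 14.4]) → bbox [13.9,6.9,-12.2] .. [18.1,25.3,2.2]
B = cylinder(h=4, r=2.7) → bbox [-2.7,-2.7,0] .. [2.7,2.7,4]
lo = A.lo+B.lo = [13.9-2.7, 6.9-2.7, -12.2+0] = [11.200,4.200,-12.200]
hi = A.hi+B.hi = [18.1+2.7, 25.3+2.7, 2.2+4] = [20.800,28.000,6.200]
diag = √(9.6²+23.8²+18.4²) = √997.16 = 31.578

min=[11.200,4.200,-12.200] max=[20.800,28.000,6.200] diag=31.578


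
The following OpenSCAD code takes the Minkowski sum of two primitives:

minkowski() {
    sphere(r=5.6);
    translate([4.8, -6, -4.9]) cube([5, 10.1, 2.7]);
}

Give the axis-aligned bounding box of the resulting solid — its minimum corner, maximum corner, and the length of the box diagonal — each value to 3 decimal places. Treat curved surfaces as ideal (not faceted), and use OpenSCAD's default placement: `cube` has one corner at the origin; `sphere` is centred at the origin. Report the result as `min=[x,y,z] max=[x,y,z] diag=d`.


A = translate([4.8, -6, -4.9]) cube([5, 10.1, 2.7]) → bbox [4.8,-6,-4.9] .. [9.8,4.1,-2.2]
B = sphere(r=5.6) → bbox [-5.6,-5.6,-5.6] .. [5.6,5.6,5.6]
lo = A.lo+B.lo = [4.8-5.6, -6-5.6, -4.9-5.6] = [-0.800,-11.600,-10.500]
hi = A.hi+B.hi = [9.8+5.6, 4.1+5.6, -2.2+5.6] = [15.400,9.700,3.400]
diag = √(16.2²+21.3²+13.9²) = √909.34 = 30.155

min=[-0.800,-11.600,-10.500] max=[15.400,9.700,3.400] diag=30.155


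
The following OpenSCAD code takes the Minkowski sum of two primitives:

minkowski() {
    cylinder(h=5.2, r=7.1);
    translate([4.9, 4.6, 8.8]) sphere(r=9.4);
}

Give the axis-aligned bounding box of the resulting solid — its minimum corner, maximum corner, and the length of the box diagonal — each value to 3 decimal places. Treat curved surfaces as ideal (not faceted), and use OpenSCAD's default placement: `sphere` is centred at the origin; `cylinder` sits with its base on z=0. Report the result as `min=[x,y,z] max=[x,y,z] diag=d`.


min=[-11.600,-11.900,-0.600] max=[21.400,21.100,23.400] diag=52.479

A = translate([4.9, 4.6, 8.8]) sphere(r=9.4) → bbox [-4.5,-4.8,-0.6] .. [14.3,14,18.2]
B = cylinder(h=5.2, r=7.1) → bbox [-7.1,-7.1,0] .. [7.1,7.1,5.2]
lo = A.lo+B.lo = [-4.5-7.1, -4.8-7.1, -0.6+0] = [-11.600,-11.900,-0.600]
hi = A.hi+B.hi = [14.3+7.1, 14+7.1, 18.2+5.2] = [21.400,21.100,23.400]
diag = √(33²+33²+24²) = √2754 = 52.479


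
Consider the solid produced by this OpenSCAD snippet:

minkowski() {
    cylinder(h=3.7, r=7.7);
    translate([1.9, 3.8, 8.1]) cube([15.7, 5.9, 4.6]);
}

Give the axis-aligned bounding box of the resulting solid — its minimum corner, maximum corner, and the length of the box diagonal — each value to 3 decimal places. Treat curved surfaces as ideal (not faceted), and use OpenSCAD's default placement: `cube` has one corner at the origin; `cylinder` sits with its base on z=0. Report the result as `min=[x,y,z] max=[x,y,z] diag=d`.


min=[-5.800,-3.900,8.100] max=[25.300,17.400,16.400] diag=38.598

A = translate([1.9, 3.8, 8.1]) cube([15.7, 5.9, 4.6]) → bbox [1.9,3.8,8.1] .. [17.6,9.7,12.7]
B = cylinder(h=3.7, r=7.7) → bbox [-7.7,-7.7,0] .. [7.7,7.7,3.7]
lo = A.lo+B.lo = [1.9-7.7, 3.8-7.7, 8.1+0] = [-5.800,-3.900,8.100]
hi = A.hi+B.hi = [17.6+7.7, 9.7+7.7, 12.7+3.7] = [25.300,17.400,16.400]
diag = √(31.1²+21.3²+8.3²) = √1489.79 = 38.598


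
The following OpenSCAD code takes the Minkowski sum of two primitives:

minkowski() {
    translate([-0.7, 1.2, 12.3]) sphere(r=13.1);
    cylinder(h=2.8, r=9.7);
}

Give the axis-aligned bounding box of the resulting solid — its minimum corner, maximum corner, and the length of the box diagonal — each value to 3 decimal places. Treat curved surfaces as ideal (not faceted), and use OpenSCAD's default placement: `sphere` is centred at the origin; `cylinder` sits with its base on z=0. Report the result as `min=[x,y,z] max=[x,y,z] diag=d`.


min=[-23.500,-21.600,-0.800] max=[22.100,24.000,28.200] diag=70.709

A = translate([-0.7, 1.2, 12.3]) sphere(r=13.1) → bbox [-13.8,-11.9,-0.8] .. [12.4,14.3,25.4]
B = cylinder(h=2.8, r=9.7) → bbox [-9.7,-9.7,0] .. [9.7,9.7,2.8]
lo = A.lo+B.lo = [-13.8-9.7, -11.9-9.7, -0.8+0] = [-23.500,-21.600,-0.800]
hi = A.hi+B.hi = [12.4+9.7, 14.3+9.7, 25.4+2.8] = [22.100,24.000,28.200]
diag = √(45.6²+45.6²+29²) = √4999.72 = 70.709


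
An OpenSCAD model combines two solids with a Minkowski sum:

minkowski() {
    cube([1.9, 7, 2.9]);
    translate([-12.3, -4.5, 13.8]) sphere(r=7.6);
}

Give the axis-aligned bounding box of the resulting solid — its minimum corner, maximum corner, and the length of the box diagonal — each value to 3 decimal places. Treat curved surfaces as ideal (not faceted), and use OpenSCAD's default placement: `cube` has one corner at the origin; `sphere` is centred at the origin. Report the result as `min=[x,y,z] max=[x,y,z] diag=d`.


min=[-19.900,-12.100,6.200] max=[-2.800,10.100,24.300] diag=33.360

A = translate([-12.3, -4.5, 13.8]) sphere(r=7.6) → bbox [-19.9,-12.1,6.2] .. [-4.7,3.1,21.4]
B = cube([1.9, 7, 2.9]) → bbox [0,0,0] .. [1.9,7,2.9]
lo = A.lo+B.lo = [-19.9+0, -12.1+0, 6.2+0] = [-19.900,-12.100,6.200]
hi = A.hi+B.hi = [-4.7+1.9, 3.1+7, 21.4+2.9] = [-2.800,10.100,24.300]
diag = √(17.1²+22.2²+18.1²) = √1112.86 = 33.360


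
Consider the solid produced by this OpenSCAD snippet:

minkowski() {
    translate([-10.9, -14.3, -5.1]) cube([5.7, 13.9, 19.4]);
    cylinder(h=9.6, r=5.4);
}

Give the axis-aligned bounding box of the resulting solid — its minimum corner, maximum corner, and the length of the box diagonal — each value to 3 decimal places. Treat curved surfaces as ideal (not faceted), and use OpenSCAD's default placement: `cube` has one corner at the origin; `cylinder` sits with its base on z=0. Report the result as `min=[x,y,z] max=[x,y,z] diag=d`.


min=[-16.300,-19.700,-5.100] max=[0.200,5.000,23.900] diag=41.513

A = translate([-10.9, -14.3, -5.1]) cube([5.7, 13.9, 19.4]) → bbox [-10.9,-14.3,-5.1] .. [-5.2,-0.4,14.3]
B = cylinder(h=9.6, r=5.4) → bbox [-5.4,-5.4,0] .. [5.4,5.4,9.6]
lo = A.lo+B.lo = [-10.9-5.4, -14.3-5.4, -5.1+0] = [-16.300,-19.700,-5.100]
hi = A.hi+B.hi = [-5.2+5.4, -0.4+5.4, 14.3+9.6] = [0.200,5.000,23.900]
diag = √(16.5²+24.7²+29²) = √1723.34 = 41.513


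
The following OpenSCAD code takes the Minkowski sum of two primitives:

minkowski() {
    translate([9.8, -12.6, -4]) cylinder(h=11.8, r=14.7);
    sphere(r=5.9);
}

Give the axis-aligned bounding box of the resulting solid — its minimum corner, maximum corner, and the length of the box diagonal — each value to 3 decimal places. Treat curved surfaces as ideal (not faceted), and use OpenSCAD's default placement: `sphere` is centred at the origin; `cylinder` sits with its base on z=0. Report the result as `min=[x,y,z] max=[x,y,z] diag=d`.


A = translate([9.8, -12.6, -4]) cylinder(h=11.8, r=14.7) → bbox [-4.9,-27.3,-4] .. [24.5,2.1,7.8]
B = sphere(r=5.9) → bbox [-5.9,-5.9,-5.9] .. [5.9,5.9,5.9]
lo = A.lo+B.lo = [-4.9-5.9, -27.3-5.9, -4-5.9] = [-10.800,-33.200,-9.900]
hi = A.hi+B.hi = [24.5+5.9, 2.1+5.9, 7.8+5.9] = [30.400,8.000,13.700]
diag = √(41.2²+41.2²+23.6²) = √3951.84 = 62.864

min=[-10.800,-33.200,-9.900] max=[30.400,8.000,13.700] diag=62.864


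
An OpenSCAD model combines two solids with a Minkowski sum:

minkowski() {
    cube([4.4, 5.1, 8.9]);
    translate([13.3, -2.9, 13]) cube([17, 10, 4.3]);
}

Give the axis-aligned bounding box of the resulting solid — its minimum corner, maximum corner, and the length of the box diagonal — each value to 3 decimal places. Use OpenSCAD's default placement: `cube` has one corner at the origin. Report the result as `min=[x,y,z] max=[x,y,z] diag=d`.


min=[13.300,-2.900,13.000] max=[34.700,12.200,26.200] diag=29.329

A = translate([13.3, -2.9, 13]) cube([17, 10, 4.3]) → bbox [13.3,-2.9,13] .. [30.3,7.1,17.3]
B = cube([4.4, 5.1, 8.9]) → bbox [0,0,0] .. [4.4,5.1,8.9]
lo = A.lo+B.lo = [13.3+0, -2.9+0, 13+0] = [13.300,-2.900,13.000]
hi = A.hi+B.hi = [30.3+4.4, 7.1+5.1, 17.3+8.9] = [34.700,12.200,26.200]
diag = √(21.4²+15.1²+13.2²) = √860.21 = 29.329
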